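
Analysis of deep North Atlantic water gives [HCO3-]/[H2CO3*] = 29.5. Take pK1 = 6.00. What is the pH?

From K1 = [H⁺][HCO3-]/[H2CO3*]:  pH = pK1 + log₁₀([HCO3-]/[H2CO3*])
log₁₀(29.5) = +1.470
pH = 6.00 + (+1.470) = 7.47

pH = 7.47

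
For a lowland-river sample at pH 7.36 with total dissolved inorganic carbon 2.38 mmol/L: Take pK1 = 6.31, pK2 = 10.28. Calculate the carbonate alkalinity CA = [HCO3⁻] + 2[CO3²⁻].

CA = 2.19 mmol/L

CA = [HCO3⁻] + 2[CO3²⁻] = (α₁ + 2α₂)·DIC
At pH 7.36: [H⁺]/K1 = 10^-1.05 = 0.089125, K2/[H⁺] = 10^-2.92 = 0.0012023
α₁ = 1/(1 + 0.089125 + 0.0012023) = 1/1.0903 = 0.9172; α₂ = α₁·K2/[H⁺] = 0.001103
α₁ + 2α₂ = 0.9194
CA = 0.9194 × 2.38 = 2.19 mmol/L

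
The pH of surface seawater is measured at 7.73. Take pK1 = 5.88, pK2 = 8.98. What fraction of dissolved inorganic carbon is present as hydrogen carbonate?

α₁ = 1 / (1 + [H⁺]/K1 + K2/[H⁺]) = 1 / (1 + 10^-1.85 + 10^-1.25)
   = 1 / (1 + 0.014125 + 0.056234) = 1/1.0704 = 0.9343

α₁ = 0.934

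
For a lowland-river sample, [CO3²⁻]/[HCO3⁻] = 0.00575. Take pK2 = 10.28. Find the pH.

pH = 8.04

From K2 = [H⁺][CO3²⁻]/[HCO3⁻]:  pH = pK2 + log₁₀([CO3²⁻]/[HCO3⁻])
log₁₀(0.00575) = -2.240
pH = 10.28 + (-2.240) = 8.04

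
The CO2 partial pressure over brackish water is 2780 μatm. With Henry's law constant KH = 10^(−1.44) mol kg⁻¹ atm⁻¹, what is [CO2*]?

KH = 10^(−1.44) = 3.631×10^-2 mol kg⁻¹ atm⁻¹
[CO2*] = KH · pCO2 = 3.631×10^-2 × 2780×10^-6 atm = 1.01×10^-4 mol/kg

[CO2*] = 101 μmol/kg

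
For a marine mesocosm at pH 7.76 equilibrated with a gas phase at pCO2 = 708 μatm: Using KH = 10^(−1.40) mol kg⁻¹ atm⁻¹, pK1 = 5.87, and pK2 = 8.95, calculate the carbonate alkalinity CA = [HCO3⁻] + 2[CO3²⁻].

[CO2*] = KH · pCO2 = 10^(−1.40) × 708×10^-6 = 2.819×10^-5 mol/kg
α₀ = 1/(1 + K1/[H⁺] + K1K2/[H⁺]²) = 1/(1 + 10^+1.89 + 10^+0.70) = 0.01196
DIC = [CO2*]/α₀ = 2.819×10^-5 / 0.01196 = 2.357 mmol/kg
CA = (α₁ + 2α₂)·DIC = (0.9281 + 2×0.05992) × 2.357 = 2.47 mmol/kg

CA = 2.47 mmol/kg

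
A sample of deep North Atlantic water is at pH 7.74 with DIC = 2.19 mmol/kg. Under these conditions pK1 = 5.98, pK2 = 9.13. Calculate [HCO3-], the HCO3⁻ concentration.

[HCO3⁻] = 2.07 mmol/kg

α₁ = 1 / (1 + [H⁺]/K1 + K2/[H⁺]) = 1 / (1 + 10^-1.76 + 10^-1.39)
   = 1 / (1 + 0.017378 + 0.040738) = 1/1.0581 = 0.9451
[HCO3⁻] = α₁ × DIC = 0.9451 × 2.19 = 2.07 mmol/kg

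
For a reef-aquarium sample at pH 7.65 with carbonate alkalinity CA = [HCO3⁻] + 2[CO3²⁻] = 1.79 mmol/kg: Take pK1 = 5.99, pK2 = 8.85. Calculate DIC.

CA = [HCO3⁻] + 2[CO3²⁻] = (α₁ + 2α₂)·DIC
At pH 7.65: [H⁺]/K1 = 10^-1.66 = 0.021878, K2/[H⁺] = 10^-1.20 = 0.063096
α₁ = 1/(1 + 0.021878 + 0.063096) = 1/1.0850 = 0.9217; α₂ = α₁·K2/[H⁺] = 0.05815
α₁ + 2α₂ = 1.0380
DIC = CA / (α₁ + 2α₂) = 1.79 / 1.0380 = 1.72 mmol/kg

DIC = 1.72 mmol/kg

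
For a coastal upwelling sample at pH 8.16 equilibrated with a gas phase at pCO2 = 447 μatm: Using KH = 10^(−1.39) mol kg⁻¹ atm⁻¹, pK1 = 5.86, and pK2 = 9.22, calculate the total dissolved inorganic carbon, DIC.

DIC = 3.97 mmol/kg

[CO2*] = KH · pCO2 = 10^(−1.39) × 447×10^-6 = 1.821×10^-5 mol/kg
α₀ = 1/(1 + K1/[H⁺] + K1K2/[H⁺]²) = 1/(1 + 10^+2.30 + 10^+1.24) = 0.004589
DIC = [CO2*]/α₀ = 1.821×10^-5 / 0.004589 = 3.97 mmol/kg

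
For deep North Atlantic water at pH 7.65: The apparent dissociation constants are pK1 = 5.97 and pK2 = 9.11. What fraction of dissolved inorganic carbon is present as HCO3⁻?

α₁ = 0.947

α₁ = 1 / (1 + [H⁺]/K1 + K2/[H⁺]) = 1 / (1 + 10^-1.68 + 10^-1.46)
   = 1 / (1 + 0.020893 + 0.034674) = 1/1.0556 = 0.9474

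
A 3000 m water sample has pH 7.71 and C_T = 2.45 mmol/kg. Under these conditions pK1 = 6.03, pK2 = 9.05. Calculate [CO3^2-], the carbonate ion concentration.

α₂ = 1 / (1 + [H⁺]/K2 + [H⁺]²/(K1K2)) = 1 / (1 + 10^+1.34 + 10^-0.34)
   = 1 / (1 + 21.878 + 0.45709) = 1/23.335 = 0.04285
[CO3²⁻] = α₂ × DIC = 0.04285 × 2.45 = 0.105 mmol/kg

[CO3²⁻] = 0.105 mmol/kg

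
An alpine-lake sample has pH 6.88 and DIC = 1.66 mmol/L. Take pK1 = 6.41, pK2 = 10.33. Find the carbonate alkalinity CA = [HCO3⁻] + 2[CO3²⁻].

CA = [HCO3⁻] + 2[CO3²⁻] = (α₁ + 2α₂)·DIC
At pH 6.88: [H⁺]/K1 = 10^-0.47 = 0.33884, K2/[H⁺] = 10^-3.45 = 0.00035481
α₁ = 1/(1 + 0.33884 + 0.00035481) = 1/1.3392 = 0.7467; α₂ = α₁·K2/[H⁺] = 0.0002649
α₁ + 2α₂ = 0.7472
CA = 0.7472 × 1.66 = 1.24 mmol/L

CA = 1.24 mmol/L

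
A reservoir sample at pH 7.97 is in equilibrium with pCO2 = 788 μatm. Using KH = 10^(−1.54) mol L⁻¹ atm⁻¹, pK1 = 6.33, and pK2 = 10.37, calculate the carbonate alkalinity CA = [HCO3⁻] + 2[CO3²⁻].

CA = 1.00 mmol/L

[CO2*] = KH · pCO2 = 10^(−1.54) × 788×10^-6 = 2.273×10^-5 mol/L
α₀ = 1/(1 + K1/[H⁺] + K1K2/[H⁺]²) = 1/(1 + 10^+1.64 + 10^-0.76) = 0.02231
DIC = [CO2*]/α₀ = 2.273×10^-5 / 0.02231 = 1.019 mmol/L
CA = (α₁ + 2α₂)·DIC = (0.9738 + 2×0.003877) × 1.019 = 1.00 mmol/L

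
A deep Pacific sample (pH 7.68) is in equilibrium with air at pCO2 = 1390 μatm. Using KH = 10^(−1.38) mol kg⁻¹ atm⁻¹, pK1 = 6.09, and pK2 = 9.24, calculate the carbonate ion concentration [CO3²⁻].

[CO3²⁻] = 0.0621 mmol/kg

[CO2*] = KH · pCO2 = 10^(−1.38) × 1390×10^-6 = 5.794×10^-5 mol/kg
α₀ = 1/(1 + K1/[H⁺] + K1K2/[H⁺]²) = 1/(1 + 10^+1.59 + 10^+0.03) = 0.02440
DIC = [CO2*]/α₀ = 5.794×10^-5 / 0.02440 = 2.374 mmol/kg
[CO3²⁻] = α₂·DIC; α₂ = 0.02615, so [CO3²⁻] = 0.02615 × 2.374 = 0.0621 mmol/kg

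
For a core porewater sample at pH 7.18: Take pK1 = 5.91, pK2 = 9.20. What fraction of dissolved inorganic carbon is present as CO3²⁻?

α₂ = 0.00898

α₂ = 1 / (1 + [H⁺]/K2 + [H⁺]²/(K1K2)) = 1 / (1 + 10^+2.02 + 10^+0.75)
   = 1 / (1 + 104.71 + 5.6234) = 1/111.34 = 0.008982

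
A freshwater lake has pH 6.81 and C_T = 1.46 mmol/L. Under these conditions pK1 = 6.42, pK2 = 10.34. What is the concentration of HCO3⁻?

[HCO3⁻] = 1.04 mmol/L

α₁ = 1 / (1 + [H⁺]/K1 + K2/[H⁺]) = 1 / (1 + 10^-0.39 + 10^-3.53)
   = 1 / (1 + 0.40738 + 0.00029512) = 1/1.4077 = 0.7104
[HCO3⁻] = α₁ × DIC = 0.7104 × 1.46 = 1.04 mmol/L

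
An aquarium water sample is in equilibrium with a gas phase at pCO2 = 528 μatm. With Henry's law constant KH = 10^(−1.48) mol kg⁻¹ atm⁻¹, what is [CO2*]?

KH = 10^(−1.48) = 3.311×10^-2 mol kg⁻¹ atm⁻¹
[CO2*] = KH · pCO2 = 3.311×10^-2 × 528×10^-6 atm = 1.75×10^-5 mol/kg

[CO2*] = 17.5 μmol/kg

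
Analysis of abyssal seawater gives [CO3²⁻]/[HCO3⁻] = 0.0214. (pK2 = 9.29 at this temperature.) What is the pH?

pH = 7.62

From K2 = [H⁺][CO3²⁻]/[HCO3⁻]:  pH = pK2 + log₁₀([CO3²⁻]/[HCO3⁻])
log₁₀(0.0214) = -1.670
pH = 9.29 + (-1.670) = 7.62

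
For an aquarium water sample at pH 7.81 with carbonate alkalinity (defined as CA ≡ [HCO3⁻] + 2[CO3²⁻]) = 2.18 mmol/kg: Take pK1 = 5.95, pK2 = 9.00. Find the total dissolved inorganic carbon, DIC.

CA = [HCO3⁻] + 2[CO3²⁻] = (α₁ + 2α₂)·DIC
At pH 7.81: [H⁺]/K1 = 10^-1.86 = 0.013804, K2/[H⁺] = 10^-1.19 = 0.064565
α₁ = 1/(1 + 0.013804 + 0.064565) = 1/1.0784 = 0.9273; α₂ = α₁·K2/[H⁺] = 0.05987
α₁ + 2α₂ = 1.0471
DIC = CA / (α₁ + 2α₂) = 2.18 / 1.0471 = 2.08 mmol/kg

DIC = 2.08 mmol/kg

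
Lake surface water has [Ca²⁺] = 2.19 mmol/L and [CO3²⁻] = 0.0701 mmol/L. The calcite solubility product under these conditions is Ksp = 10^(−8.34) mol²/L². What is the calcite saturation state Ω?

Ksp = 10^(−8.34) = 4.571×10^-9
Ω = [Ca²⁺][CO3²⁻]/Ksp = (2.19×10^-3)(0.0701×10^-3) / 4.571×10^-9 = 33.6

Ω = 33.6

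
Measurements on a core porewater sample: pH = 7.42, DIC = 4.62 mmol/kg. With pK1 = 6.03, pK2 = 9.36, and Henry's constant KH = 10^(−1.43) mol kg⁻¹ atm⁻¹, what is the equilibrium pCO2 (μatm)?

α₀ = 1 / (1 + K1/[H⁺] + K1K2/[H⁺]²) = 1 / (1 + 10^+1.39 + 10^-0.55)
   = 1 / (1 + 24.547 + 0.28184) = 1/25.829 = 0.03872
[CO2*] = α₀ × DIC = 0.03872 × 4.62 = 0.1789 mmol/kg
pCO2 = [CO2*]/KH = 1.789×10^-4 / 3.715×10^-2 = 4810 μatm

pCO2 = 4810 μatm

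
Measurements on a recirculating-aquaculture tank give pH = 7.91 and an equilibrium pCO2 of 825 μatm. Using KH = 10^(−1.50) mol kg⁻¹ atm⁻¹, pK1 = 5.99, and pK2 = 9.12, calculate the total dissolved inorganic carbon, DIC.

[CO2*] = KH · pCO2 = 10^(−1.50) × 825×10^-6 = 2.609×10^-5 mol/kg
α₀ = 1/(1 + K1/[H⁺] + K1K2/[H⁺]²) = 1/(1 + 10^+1.92 + 10^+0.71) = 0.01120
DIC = [CO2*]/α₀ = 2.609×10^-5 / 0.01120 = 2.33 mmol/kg

DIC = 2.33 mmol/kg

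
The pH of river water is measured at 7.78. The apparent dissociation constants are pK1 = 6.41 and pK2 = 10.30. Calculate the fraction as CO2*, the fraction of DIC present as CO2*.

α₀ = 1 / (1 + K1/[H⁺] + K1K2/[H⁺]²) = 1 / (1 + 10^+1.37 + 10^-1.15)
   = 1 / (1 + 23.442 + 0.070795) = 1/24.513 = 0.04079

α₀ = 0.0408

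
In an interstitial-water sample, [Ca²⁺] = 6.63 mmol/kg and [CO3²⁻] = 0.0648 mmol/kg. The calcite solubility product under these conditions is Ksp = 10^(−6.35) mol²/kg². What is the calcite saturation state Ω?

Ω = 0.962

Ksp = 10^(−6.35) = 4.467×10^-7
Ω = [Ca²⁺][CO3²⁻]/Ksp = (6.63×10^-3)(0.0648×10^-3) / 4.467×10^-7 = 0.962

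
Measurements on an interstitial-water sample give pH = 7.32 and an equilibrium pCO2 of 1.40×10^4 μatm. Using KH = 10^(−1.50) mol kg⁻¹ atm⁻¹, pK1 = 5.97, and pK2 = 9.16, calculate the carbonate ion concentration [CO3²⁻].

[CO3²⁻] = 0.143 mmol/kg

[CO2*] = KH · pCO2 = 10^(−1.50) × 1.40×10^4×10^-6 = 4.427×10^-4 mol/kg
α₀ = 1/(1 + K1/[H⁺] + K1K2/[H⁺]²) = 1/(1 + 10^+1.35 + 10^-0.49) = 0.04217
DIC = [CO2*]/α₀ = 4.427×10^-4 / 0.04217 = 10.50 mmol/kg
[CO3²⁻] = α₂·DIC; α₂ = 0.01365, so [CO3²⁻] = 0.01365 × 10.50 = 0.143 mmol/kg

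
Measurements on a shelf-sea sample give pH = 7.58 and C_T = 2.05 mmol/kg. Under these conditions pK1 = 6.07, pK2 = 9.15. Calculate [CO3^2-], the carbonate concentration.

[CO3²⁻] = 0.0522 mmol/kg

α₂ = 1 / (1 + [H⁺]/K2 + [H⁺]²/(K1K2)) = 1 / (1 + 10^+1.57 + 10^+0.06)
   = 1 / (1 + 37.154 + 1.1482) = 1/39.302 = 0.02544
[CO3²⁻] = α₂ × DIC = 0.02544 × 2.05 = 0.0522 mmol/kg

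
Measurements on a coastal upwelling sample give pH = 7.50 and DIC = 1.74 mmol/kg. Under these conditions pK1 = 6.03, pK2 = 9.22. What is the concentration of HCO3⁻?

[HCO3⁻] = 1.65 mmol/kg

α₁ = 1 / (1 + [H⁺]/K1 + K2/[H⁺]) = 1 / (1 + 10^-1.47 + 10^-1.72)
   = 1 / (1 + 0.033884 + 0.019055) = 1/1.0529 = 0.9497
[HCO3⁻] = α₁ × DIC = 0.9497 × 1.74 = 1.65 mmol/kg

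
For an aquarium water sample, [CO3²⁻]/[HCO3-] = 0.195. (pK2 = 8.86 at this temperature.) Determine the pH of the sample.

pH = 8.15

From K2 = [H⁺][CO3²⁻]/[HCO3-]:  pH = pK2 + log₁₀([CO3²⁻]/[HCO3-])
log₁₀(0.195) = -0.710
pH = 8.86 + (-0.710) = 8.15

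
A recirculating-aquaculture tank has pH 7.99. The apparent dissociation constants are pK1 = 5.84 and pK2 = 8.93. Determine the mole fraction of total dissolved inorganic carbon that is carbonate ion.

α₂ = 1 / (1 + [H⁺]/K2 + [H⁺]²/(K1K2)) = 1 / (1 + 10^+0.94 + 10^-1.21)
   = 1 / (1 + 8.7096 + 0.061660) = 1/9.7713 = 0.1023

α₂ = 0.102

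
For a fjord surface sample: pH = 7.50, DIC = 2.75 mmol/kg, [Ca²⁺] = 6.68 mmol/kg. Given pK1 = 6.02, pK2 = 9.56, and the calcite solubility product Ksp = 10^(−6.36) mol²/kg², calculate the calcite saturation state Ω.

Ω = 0.352

α₂ = 1 / (1 + [H⁺]/K2 + [H⁺]²/(K1K2)) = 1 / (1 + 10^+2.06 + 10^+0.58)
   = 1 / (1 + 114.82 + 3.8019) = 1/119.62 = 0.008360
[CO3²⁻] = α₂ × DIC = 0.008360 × 2.75 = 0.02299 mmol/kg
Ksp = 10^(−6.36) = 4.365×10^-7
Ω = [Ca²⁺][CO3²⁻]/Ksp = (6.68×10^-3)(2.299×10^-5) / 4.365×10^-7 = 0.352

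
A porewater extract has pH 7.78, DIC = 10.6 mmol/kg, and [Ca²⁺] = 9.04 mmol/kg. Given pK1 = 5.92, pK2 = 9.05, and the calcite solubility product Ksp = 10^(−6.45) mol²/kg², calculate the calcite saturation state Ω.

α₂ = 1 / (1 + [H⁺]/K2 + [H⁺]²/(K1K2)) = 1 / (1 + 10^+1.27 + 10^-0.59)
   = 1 / (1 + 18.621 + 0.25704) = 1/19.878 = 0.05031
[CO3²⁻] = α₂ × DIC = 0.05031 × 10.6 = 0.5333 mmol/kg
Ksp = 10^(−6.45) = 3.548×10^-7
Ω = [Ca²⁺][CO3²⁻]/Ksp = (9.04×10^-3)(5.333×10^-4) / 3.548×10^-7 = 13.6

Ω = 13.6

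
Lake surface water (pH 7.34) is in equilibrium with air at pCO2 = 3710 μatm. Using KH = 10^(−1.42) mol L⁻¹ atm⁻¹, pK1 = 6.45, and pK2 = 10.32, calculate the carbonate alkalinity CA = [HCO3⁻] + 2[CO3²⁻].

[CO2*] = KH · pCO2 = 10^(−1.42) × 3710×10^-6 = 1.411×10^-4 mol/L
α₀ = 1/(1 + K1/[H⁺] + K1K2/[H⁺]²) = 1/(1 + 10^+0.89 + 10^-2.09) = 0.1140
DIC = [CO2*]/α₀ = 1.411×10^-4 / 0.1140 = 1.237 mmol/L
CA = (α₁ + 2α₂)·DIC = (0.8851 + 2×0.0009268) × 1.237 = 1.10 mmol/L

CA = 1.10 mmol/L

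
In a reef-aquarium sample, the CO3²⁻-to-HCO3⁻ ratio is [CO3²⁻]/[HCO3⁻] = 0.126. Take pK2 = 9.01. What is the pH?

pH = 8.11

From K2 = [H⁺][CO3²⁻]/[HCO3⁻]:  pH = pK2 + log₁₀([CO3²⁻]/[HCO3⁻])
log₁₀(0.126) = -0.900
pH = 9.01 + (-0.900) = 8.11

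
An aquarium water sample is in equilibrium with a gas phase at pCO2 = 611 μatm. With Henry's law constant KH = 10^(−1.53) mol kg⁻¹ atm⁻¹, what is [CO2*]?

KH = 10^(−1.53) = 2.951×10^-2 mol kg⁻¹ atm⁻¹
[CO2*] = KH · pCO2 = 2.951×10^-2 × 611×10^-6 atm = 1.80×10^-5 mol/kg

[CO2*] = 18.0 μmol/kg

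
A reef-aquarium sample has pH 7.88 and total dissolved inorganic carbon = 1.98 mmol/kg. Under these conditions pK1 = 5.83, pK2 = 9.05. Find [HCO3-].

[HCO3⁻] = 1.84 mmol/kg

α₁ = 1 / (1 + [H⁺]/K1 + K2/[H⁺]) = 1 / (1 + 10^-2.05 + 10^-1.17)
   = 1 / (1 + 0.0089125 + 0.067608) = 1/1.0765 = 0.9289
[HCO3⁻] = α₁ × DIC = 0.9289 × 1.98 = 1.84 mmol/kg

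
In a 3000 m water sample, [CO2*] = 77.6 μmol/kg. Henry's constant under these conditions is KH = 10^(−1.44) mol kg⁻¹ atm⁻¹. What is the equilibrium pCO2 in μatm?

KH = 10^(−1.44) = 3.631×10^-2 mol kg⁻¹ atm⁻¹
pCO2 = [CO2*]/KH = 77.6×10^-6 / 3.631×10^-2 = 2.14×10^-3 atm = 2140 μatm

pCO2 = 2140 μatm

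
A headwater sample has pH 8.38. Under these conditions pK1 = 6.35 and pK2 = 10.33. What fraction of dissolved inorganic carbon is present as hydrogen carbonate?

α₁ = 1 / (1 + [H⁺]/K1 + K2/[H⁺]) = 1 / (1 + 10^-2.03 + 10^-1.95)
   = 1 / (1 + 0.0093325 + 0.011220) = 1/1.0206 = 0.9799

α₁ = 0.980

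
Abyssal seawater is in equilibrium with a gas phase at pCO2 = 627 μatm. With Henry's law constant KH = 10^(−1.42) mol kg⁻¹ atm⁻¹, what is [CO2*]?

KH = 10^(−1.42) = 3.802×10^-2 mol kg⁻¹ atm⁻¹
[CO2*] = KH · pCO2 = 3.802×10^-2 × 627×10^-6 atm = 2.38×10^-5 mol/kg

[CO2*] = 23.8 μmol/kg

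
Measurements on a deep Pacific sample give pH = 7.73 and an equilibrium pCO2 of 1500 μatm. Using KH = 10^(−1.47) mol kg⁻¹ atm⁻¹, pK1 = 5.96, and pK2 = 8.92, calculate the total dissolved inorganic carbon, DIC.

DIC = 3.24 mmol/kg

[CO2*] = KH · pCO2 = 10^(−1.47) × 1500×10^-6 = 5.083×10^-5 mol/kg
α₀ = 1/(1 + K1/[H⁺] + K1K2/[H⁺]²) = 1/(1 + 10^+1.77 + 10^+0.58) = 0.01570
DIC = [CO2*]/α₀ = 5.083×10^-5 / 0.01570 = 3.24 mmol/kg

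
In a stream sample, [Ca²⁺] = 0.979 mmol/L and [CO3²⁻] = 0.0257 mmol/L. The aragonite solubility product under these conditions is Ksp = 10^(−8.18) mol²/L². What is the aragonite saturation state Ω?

Ksp = 10^(−8.18) = 6.607×10^-9
Ω = [Ca²⁺][CO3²⁻]/Ksp = (0.979×10^-3)(0.0257×10^-3) / 6.607×10^-9 = 3.81

Ω = 3.81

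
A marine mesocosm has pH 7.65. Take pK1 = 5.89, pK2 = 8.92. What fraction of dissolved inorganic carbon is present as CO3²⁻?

α₂ = 0.0501

α₂ = 1 / (1 + [H⁺]/K2 + [H⁺]²/(K1K2)) = 1 / (1 + 10^+1.27 + 10^-0.49)
   = 1 / (1 + 18.621 + 0.32359) = 1/19.944 = 0.05014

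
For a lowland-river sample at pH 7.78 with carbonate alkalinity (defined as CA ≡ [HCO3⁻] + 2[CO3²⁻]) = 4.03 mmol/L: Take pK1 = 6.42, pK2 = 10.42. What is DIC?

DIC = 4.20 mmol/L

CA = [HCO3⁻] + 2[CO3²⁻] = (α₁ + 2α₂)·DIC
At pH 7.78: [H⁺]/K1 = 10^-1.36 = 0.043652, K2/[H⁺] = 10^-2.64 = 0.0022909
α₁ = 1/(1 + 0.043652 + 0.0022909) = 1/1.0459 = 0.9561; α₂ = α₁·K2/[H⁺] = 0.002190
α₁ + 2α₂ = 0.9605
DIC = CA / (α₁ + 2α₂) = 4.03 / 0.9605 = 4.20 mmol/L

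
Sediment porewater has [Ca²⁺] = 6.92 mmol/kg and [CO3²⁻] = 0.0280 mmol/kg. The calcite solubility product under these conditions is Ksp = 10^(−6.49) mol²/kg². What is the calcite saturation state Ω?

Ksp = 10^(−6.49) = 3.236×10^-7
Ω = [Ca²⁺][CO3²⁻]/Ksp = (6.92×10^-3)(0.0280×10^-3) / 3.236×10^-7 = 0.599

Ω = 0.599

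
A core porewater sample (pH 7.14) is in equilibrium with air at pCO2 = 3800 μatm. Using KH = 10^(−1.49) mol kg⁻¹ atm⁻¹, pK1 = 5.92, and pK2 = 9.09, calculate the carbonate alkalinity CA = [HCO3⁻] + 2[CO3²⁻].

[CO2*] = KH · pCO2 = 10^(−1.49) × 3800×10^-6 = 1.230×10^-4 mol/kg
α₀ = 1/(1 + K1/[H⁺] + K1K2/[H⁺]²) = 1/(1 + 10^+1.22 + 10^-0.73) = 0.05624
DIC = [CO2*]/α₀ = 1.230×10^-4 / 0.05624 = 2.187 mmol/kg
CA = (α₁ + 2α₂)·DIC = (0.9333 + 2×0.01047) × 2.187 = 2.09 mmol/kg

CA = 2.09 mmol/kg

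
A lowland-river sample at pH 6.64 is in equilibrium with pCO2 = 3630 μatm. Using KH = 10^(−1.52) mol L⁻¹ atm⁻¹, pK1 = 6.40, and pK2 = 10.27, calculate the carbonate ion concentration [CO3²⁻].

[CO3²⁻] = 0.0447 μmol/L

[CO2*] = KH · pCO2 = 10^(−1.52) × 3630×10^-6 = 1.096×10^-4 mol/L
α₀ = 1/(1 + K1/[H⁺] + K1K2/[H⁺]²) = 1/(1 + 10^+0.24 + 10^-3.39) = 0.3652
DIC = [CO2*]/α₀ = 1.096×10^-4 / 0.3652 = 0.3002 mmol/L
[CO3²⁻] = α₂·DIC; α₂ = 0.0001488, so [CO3²⁻] = 0.0001488 × 0.3002 = 4.47×10^-5 mmol/L = 0.0447 μmol/L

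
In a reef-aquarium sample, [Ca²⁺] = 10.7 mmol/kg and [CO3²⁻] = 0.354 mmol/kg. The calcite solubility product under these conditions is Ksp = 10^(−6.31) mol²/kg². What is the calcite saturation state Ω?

Ksp = 10^(−6.31) = 4.898×10^-7
Ω = [Ca²⁺][CO3²⁻]/Ksp = (10.7×10^-3)(0.354×10^-3) / 4.898×10^-7 = 7.73

Ω = 7.73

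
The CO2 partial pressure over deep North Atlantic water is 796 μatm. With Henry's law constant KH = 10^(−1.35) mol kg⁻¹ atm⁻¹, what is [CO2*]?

KH = 10^(−1.35) = 4.467×10^-2 mol kg⁻¹ atm⁻¹
[CO2*] = KH · pCO2 = 4.467×10^-2 × 796×10^-6 atm = 3.56×10^-5 mol/kg

[CO2*] = 35.6 μmol/kg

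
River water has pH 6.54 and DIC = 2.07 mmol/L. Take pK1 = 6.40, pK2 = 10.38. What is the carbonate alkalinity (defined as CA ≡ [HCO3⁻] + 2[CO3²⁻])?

CA = [HCO3⁻] + 2[CO3²⁻] = (α₁ + 2α₂)·DIC
At pH 6.54: [H⁺]/K1 = 10^-0.14 = 0.72444, K2/[H⁺] = 10^-3.84 = 0.00014454
α₁ = 1/(1 + 0.72444 + 0.00014454) = 1/1.7246 = 0.5799; α₂ = α₁·K2/[H⁺] = 8.381×10^-5
α₁ + 2α₂ = 0.5800
CA = 0.5800 × 2.07 = 1.20 mmol/L

CA = 1.20 mmol/L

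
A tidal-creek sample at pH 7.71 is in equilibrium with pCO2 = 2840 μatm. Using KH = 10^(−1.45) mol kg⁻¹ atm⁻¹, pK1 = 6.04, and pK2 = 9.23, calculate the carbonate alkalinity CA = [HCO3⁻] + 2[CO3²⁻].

CA = 5.00 mmol/kg

[CO2*] = KH · pCO2 = 10^(−1.45) × 2840×10^-6 = 1.008×10^-4 mol/kg
α₀ = 1/(1 + K1/[H⁺] + K1K2/[H⁺]²) = 1/(1 + 10^+1.67 + 10^+0.15) = 0.02033
DIC = [CO2*]/α₀ = 1.008×10^-4 / 0.02033 = 4.956 mmol/kg
CA = (α₁ + 2α₂)·DIC = (0.9510 + 2×0.02872) × 4.956 = 5.00 mmol/kg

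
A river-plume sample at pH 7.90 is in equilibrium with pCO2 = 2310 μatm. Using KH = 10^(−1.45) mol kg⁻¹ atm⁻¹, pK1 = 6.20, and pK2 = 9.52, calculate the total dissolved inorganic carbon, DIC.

DIC = 4.29 mmol/kg

[CO2*] = KH · pCO2 = 10^(−1.45) × 2310×10^-6 = 8.196×10^-5 mol/kg
α₀ = 1/(1 + K1/[H⁺] + K1K2/[H⁺]²) = 1/(1 + 10^+1.70 + 10^+0.08) = 0.01911
DIC = [CO2*]/α₀ = 8.196×10^-5 / 0.01911 = 4.29 mmol/kg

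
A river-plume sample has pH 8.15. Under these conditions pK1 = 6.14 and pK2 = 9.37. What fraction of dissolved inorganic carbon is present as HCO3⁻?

α₁ = 0.935

α₁ = 1 / (1 + [H⁺]/K1 + K2/[H⁺]) = 1 / (1 + 10^-2.01 + 10^-1.22)
   = 1 / (1 + 0.0097724 + 0.060256) = 1/1.0700 = 0.9346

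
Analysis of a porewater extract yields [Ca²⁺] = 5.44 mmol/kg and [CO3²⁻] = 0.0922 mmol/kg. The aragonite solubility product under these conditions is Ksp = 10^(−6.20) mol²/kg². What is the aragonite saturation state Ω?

Ksp = 10^(−6.20) = 6.310×10^-7
Ω = [Ca²⁺][CO3²⁻]/Ksp = (5.44×10^-3)(0.0922×10^-3) / 6.310×10^-7 = 0.795

Ω = 0.795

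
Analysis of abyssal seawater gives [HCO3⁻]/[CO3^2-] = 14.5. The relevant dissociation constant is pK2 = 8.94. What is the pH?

From K2 = [H⁺][CO3^2-]/[HCO3⁻]:  pH = pK2 − log₁₀([HCO3⁻]/[CO3^2-])
log₁₀(14.5) = +1.161
pH = 8.94 − (+1.161) = 7.78

pH = 7.78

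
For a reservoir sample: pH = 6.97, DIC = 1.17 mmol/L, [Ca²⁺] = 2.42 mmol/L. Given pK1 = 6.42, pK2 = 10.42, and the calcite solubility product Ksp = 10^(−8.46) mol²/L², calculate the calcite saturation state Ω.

α₂ = 1 / (1 + [H⁺]/K2 + [H⁺]²/(K1K2)) = 1 / (1 + 10^+3.45 + 10^+2.90)
   = 1 / (1 + 2818.4 + 794.33) = 1/3613.7 = 0.0002767
[CO3²⁻] = α₂ × DIC = 0.0002767 × 1.17 = 0.0003238 mmol/L = 0.3238 μmol/L
Ksp = 10^(−8.46) = 3.467×10^-9
Ω = [Ca²⁺][CO3²⁻]/Ksp = (2.42×10^-3)(3.238×10^-7) / 3.467×10^-9 = 0.226

Ω = 0.226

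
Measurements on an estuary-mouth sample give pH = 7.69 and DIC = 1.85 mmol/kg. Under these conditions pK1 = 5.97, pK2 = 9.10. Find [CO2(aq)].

[CO2*] = 0.0333 mmol/kg

α₀ = 1 / (1 + K1/[H⁺] + K1K2/[H⁺]²) = 1 / (1 + 10^+1.72 + 10^+0.31)
   = 1 / (1 + 52.481 + 2.0417) = 1/55.522 = 0.01801
[CO2*] = α₀ × DIC = 0.01801 × 1.85 = 0.0333 mmol/kg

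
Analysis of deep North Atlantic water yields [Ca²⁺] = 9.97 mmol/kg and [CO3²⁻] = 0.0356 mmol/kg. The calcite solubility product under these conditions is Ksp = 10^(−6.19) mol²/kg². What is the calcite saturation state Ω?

Ksp = 10^(−6.19) = 6.457×10^-7
Ω = [Ca²⁺][CO3²⁻]/Ksp = (9.97×10^-3)(0.0356×10^-3) / 6.457×10^-7 = 0.550

Ω = 0.550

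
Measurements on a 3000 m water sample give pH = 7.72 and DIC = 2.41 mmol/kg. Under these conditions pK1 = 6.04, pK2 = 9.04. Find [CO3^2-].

α₂ = 1 / (1 + [H⁺]/K2 + [H⁺]²/(K1K2)) = 1 / (1 + 10^+1.32 + 10^-0.36)
   = 1 / (1 + 20.893 + 0.43652) = 1/22.329 = 0.04478
[CO3²⁻] = α₂ × DIC = 0.04478 × 2.41 = 0.108 mmol/kg

[CO3²⁻] = 0.108 mmol/kg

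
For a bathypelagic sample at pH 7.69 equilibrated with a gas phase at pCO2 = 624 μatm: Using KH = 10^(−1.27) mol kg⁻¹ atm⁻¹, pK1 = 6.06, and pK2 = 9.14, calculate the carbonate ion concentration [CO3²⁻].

[CO3²⁻] = 0.0507 mmol/kg

[CO2*] = KH · pCO2 = 10^(−1.27) × 624×10^-6 = 3.351×10^-5 mol/kg
α₀ = 1/(1 + K1/[H⁺] + K1K2/[H⁺]²) = 1/(1 + 10^+1.63 + 10^+0.18) = 0.02214
DIC = [CO2*]/α₀ = 3.351×10^-5 / 0.02214 = 1.514 mmol/kg
[CO3²⁻] = α₂·DIC; α₂ = 0.03351, so [CO3²⁻] = 0.03351 × 1.514 = 0.0507 mmol/kg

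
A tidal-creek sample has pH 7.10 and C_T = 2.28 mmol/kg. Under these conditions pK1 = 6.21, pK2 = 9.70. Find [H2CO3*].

α₀ = 1 / (1 + K1/[H⁺] + K1K2/[H⁺]²) = 1 / (1 + 10^+0.89 + 10^-1.71)
   = 1 / (1 + 7.7625 + 0.019498) = 1/8.7820 = 0.1139
[CO2*] = α₀ × DIC = 0.1139 × 2.28 = 0.260 mmol/kg

[CO2*] = 0.260 mmol/kg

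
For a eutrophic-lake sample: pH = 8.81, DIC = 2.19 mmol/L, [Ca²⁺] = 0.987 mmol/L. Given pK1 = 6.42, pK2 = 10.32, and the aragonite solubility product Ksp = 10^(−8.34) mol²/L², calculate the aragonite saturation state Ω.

α₂ = 1 / (1 + [H⁺]/K2 + [H⁺]²/(K1K2)) = 1 / (1 + 10^+1.51 + 10^-0.88)
   = 1 / (1 + 32.359 + 0.13183) = 1/33.491 = 0.02986
[CO3²⁻] = α₂ × DIC = 0.02986 × 2.19 = 0.06539 mmol/L
Ksp = 10^(−8.34) = 4.571×10^-9
Ω = [Ca²⁺][CO3²⁻]/Ksp = (0.987×10^-3)(6.539×10^-5) / 4.571×10^-9 = 14.1

Ω = 14.1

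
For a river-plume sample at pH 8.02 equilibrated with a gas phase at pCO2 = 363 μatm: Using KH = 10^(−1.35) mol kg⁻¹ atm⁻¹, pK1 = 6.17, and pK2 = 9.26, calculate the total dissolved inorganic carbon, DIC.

[CO2*] = KH · pCO2 = 10^(−1.35) × 363×10^-6 = 1.621×10^-5 mol/kg
α₀ = 1/(1 + K1/[H⁺] + K1K2/[H⁺]²) = 1/(1 + 10^+1.85 + 10^+0.61) = 0.01318
DIC = [CO2*]/α₀ = 1.621×10^-5 / 0.01318 = 1.23 mmol/kg

DIC = 1.23 mmol/kg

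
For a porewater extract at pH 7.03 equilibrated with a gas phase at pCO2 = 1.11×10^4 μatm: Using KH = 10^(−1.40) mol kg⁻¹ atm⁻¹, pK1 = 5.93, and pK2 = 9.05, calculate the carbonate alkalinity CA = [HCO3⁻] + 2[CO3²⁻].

[CO2*] = KH · pCO2 = 10^(−1.40) × 1.11×10^4×10^-6 = 4.419×10^-4 mol/kg
α₀ = 1/(1 + K1/[H⁺] + K1K2/[H⁺]²) = 1/(1 + 10^+1.10 + 10^-0.92) = 0.07294
DIC = [CO2*]/α₀ = 4.419×10^-4 / 0.07294 = 6.058 mmol/kg
CA = (α₁ + 2α₂)·DIC = (0.9183 + 2×0.008770) × 6.058 = 5.67 mmol/kg

CA = 5.67 mmol/kg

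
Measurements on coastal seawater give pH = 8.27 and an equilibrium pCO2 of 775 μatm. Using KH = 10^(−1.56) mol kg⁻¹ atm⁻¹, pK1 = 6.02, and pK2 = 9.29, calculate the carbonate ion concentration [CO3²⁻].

[CO2*] = KH · pCO2 = 10^(−1.56) × 775×10^-6 = 2.135×10^-5 mol/kg
α₀ = 1/(1 + K1/[H⁺] + K1K2/[H⁺]²) = 1/(1 + 10^+2.25 + 10^+1.23) = 0.005107
DIC = [CO2*]/α₀ = 2.135×10^-5 / 0.005107 = 4.180 mmol/kg
[CO3²⁻] = α₂·DIC; α₂ = 0.08673, so [CO3²⁻] = 0.08673 × 4.180 = 0.362 mmol/kg

[CO3²⁻] = 0.362 mmol/kg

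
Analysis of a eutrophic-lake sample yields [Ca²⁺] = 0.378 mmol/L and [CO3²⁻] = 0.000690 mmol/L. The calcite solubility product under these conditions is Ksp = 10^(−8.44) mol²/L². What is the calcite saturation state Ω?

Ksp = 10^(−8.44) = 3.631×10^-9
Ω = [Ca²⁺][CO3²⁻]/Ksp = (0.378×10^-3)(0.000690×10^-3) / 3.631×10^-9 = 0.0718

Ω = 0.0718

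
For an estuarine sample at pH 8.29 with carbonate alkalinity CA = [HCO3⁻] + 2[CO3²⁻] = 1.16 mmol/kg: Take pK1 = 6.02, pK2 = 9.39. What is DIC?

CA = [HCO3⁻] + 2[CO3²⁻] = (α₁ + 2α₂)·DIC
At pH 8.29: [H⁺]/K1 = 10^-2.27 = 0.0053703, K2/[H⁺] = 10^-1.10 = 0.079433
α₁ = 1/(1 + 0.0053703 + 0.079433) = 1/1.0848 = 0.9218; α₂ = α₁·K2/[H⁺] = 0.07322
α₁ + 2α₂ = 1.0683
DIC = CA / (α₁ + 2α₂) = 1.16 / 1.0683 = 1.09 mmol/kg

DIC = 1.09 mmol/kg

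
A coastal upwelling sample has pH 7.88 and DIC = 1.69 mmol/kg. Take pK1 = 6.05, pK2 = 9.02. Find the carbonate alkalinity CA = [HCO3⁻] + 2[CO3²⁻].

CA = 1.78 mmol/kg

CA = [HCO3⁻] + 2[CO3²⁻] = (α₁ + 2α₂)·DIC
At pH 7.88: [H⁺]/K1 = 10^-1.83 = 0.014791, K2/[H⁺] = 10^-1.14 = 0.072444
α₁ = 1/(1 + 0.014791 + 0.072444) = 1/1.0872 = 0.9198; α₂ = α₁·K2/[H⁺] = 0.06663
α₁ + 2α₂ = 1.0530
CA = 1.0530 × 1.69 = 1.78 mmol/kg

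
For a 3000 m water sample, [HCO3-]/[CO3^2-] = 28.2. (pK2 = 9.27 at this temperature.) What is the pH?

pH = 7.82

From K2 = [H⁺][CO3^2-]/[HCO3-]:  pH = pK2 − log₁₀([HCO3-]/[CO3^2-])
log₁₀(28.2) = +1.450
pH = 9.27 − (+1.450) = 7.82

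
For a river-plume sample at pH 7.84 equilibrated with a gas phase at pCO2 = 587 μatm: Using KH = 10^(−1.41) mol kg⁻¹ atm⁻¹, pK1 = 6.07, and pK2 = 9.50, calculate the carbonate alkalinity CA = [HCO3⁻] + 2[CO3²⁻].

[CO2*] = KH · pCO2 = 10^(−1.41) × 587×10^-6 = 2.284×10^-5 mol/kg
α₀ = 1/(1 + K1/[H⁺] + K1K2/[H⁺]²) = 1/(1 + 10^+1.77 + 10^+0.11) = 0.01635
DIC = [CO2*]/α₀ = 2.284×10^-5 / 0.01635 = 1.397 mmol/kg
CA = (α₁ + 2α₂)·DIC = (0.9626 + 2×0.02106) × 1.397 = 1.40 mmol/kg

CA = 1.40 mmol/kg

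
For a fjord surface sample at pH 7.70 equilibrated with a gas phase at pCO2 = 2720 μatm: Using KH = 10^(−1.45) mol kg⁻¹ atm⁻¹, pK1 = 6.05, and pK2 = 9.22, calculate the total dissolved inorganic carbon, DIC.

DIC = 4.54 mmol/kg

[CO2*] = KH · pCO2 = 10^(−1.45) × 2720×10^-6 = 9.651×10^-5 mol/kg
α₀ = 1/(1 + K1/[H⁺] + K1K2/[H⁺]²) = 1/(1 + 10^+1.65 + 10^+0.13) = 0.02127
DIC = [CO2*]/α₀ = 9.651×10^-5 / 0.02127 = 4.54 mmol/kg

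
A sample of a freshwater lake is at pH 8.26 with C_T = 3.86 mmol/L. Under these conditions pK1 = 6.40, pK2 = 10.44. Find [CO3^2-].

[CO3²⁻] = 0.0250 mmol/L

α₂ = 1 / (1 + [H⁺]/K2 + [H⁺]²/(K1K2)) = 1 / (1 + 10^+2.18 + 10^+0.32)
   = 1 / (1 + 151.36 + 2.0893) = 1/154.45 = 0.006475
[CO3²⁻] = α₂ × DIC = 0.006475 × 3.86 = 0.0250 mmol/L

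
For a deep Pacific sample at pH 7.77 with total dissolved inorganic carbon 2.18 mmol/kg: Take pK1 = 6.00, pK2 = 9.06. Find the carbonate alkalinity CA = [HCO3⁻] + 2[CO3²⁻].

CA = 2.25 mmol/kg

CA = [HCO3⁻] + 2[CO3²⁻] = (α₁ + 2α₂)·DIC
At pH 7.77: [H⁺]/K1 = 10^-1.77 = 0.016982, K2/[H⁺] = 10^-1.29 = 0.051286
α₁ = 1/(1 + 0.016982 + 0.051286) = 1/1.0683 = 0.9361; α₂ = α₁·K2/[H⁺] = 0.04801
α₁ + 2α₂ = 1.0321
CA = 1.0321 × 2.18 = 2.25 mmol/kg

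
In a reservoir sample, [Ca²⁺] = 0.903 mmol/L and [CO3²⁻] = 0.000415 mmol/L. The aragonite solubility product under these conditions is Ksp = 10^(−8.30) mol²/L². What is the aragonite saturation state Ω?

Ksp = 10^(−8.30) = 5.012×10^-9
Ω = [Ca²⁺][CO3²⁻]/Ksp = (0.903×10^-3)(0.000415×10^-3) / 5.012×10^-9 = 0.0748

Ω = 0.0748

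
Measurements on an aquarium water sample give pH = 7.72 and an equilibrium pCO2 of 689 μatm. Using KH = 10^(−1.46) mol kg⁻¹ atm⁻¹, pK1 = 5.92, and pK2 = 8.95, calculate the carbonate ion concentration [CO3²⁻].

[CO3²⁻] = 0.0888 mmol/kg

[CO2*] = KH · pCO2 = 10^(−1.46) × 689×10^-6 = 2.389×10^-5 mol/kg
α₀ = 1/(1 + K1/[H⁺] + K1K2/[H⁺]²) = 1/(1 + 10^+1.80 + 10^+0.57) = 0.01475
DIC = [CO2*]/α₀ = 2.389×10^-5 / 0.01475 = 1.620 mmol/kg
[CO3²⁻] = α₂·DIC; α₂ = 0.05479, so [CO3²⁻] = 0.05479 × 1.620 = 0.0888 mmol/kg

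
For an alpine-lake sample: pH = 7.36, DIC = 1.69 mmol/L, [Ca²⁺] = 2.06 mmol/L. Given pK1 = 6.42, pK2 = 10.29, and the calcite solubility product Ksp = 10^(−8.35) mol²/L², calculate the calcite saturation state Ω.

α₂ = 1 / (1 + [H⁺]/K2 + [H⁺]²/(K1K2)) = 1 / (1 + 10^+2.93 + 10^+1.99)
   = 1 / (1 + 851.14 + 97.724) = 1/949.86 = 0.001053
[CO3²⁻] = α₂ × DIC = 0.001053 × 1.69 = 0.001779 mmol/L = 1.779 μmol/L
Ksp = 10^(−8.35) = 4.467×10^-9
Ω = [Ca²⁺][CO3²⁻]/Ksp = (2.06×10^-3)(1.779×10^-6) / 4.467×10^-9 = 0.821

Ω = 0.821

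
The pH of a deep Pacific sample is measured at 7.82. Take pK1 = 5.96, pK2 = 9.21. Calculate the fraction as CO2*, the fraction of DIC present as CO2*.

α₀ = 0.0131

α₀ = 1 / (1 + K1/[H⁺] + K1K2/[H⁺]²) = 1 / (1 + 10^+1.86 + 10^+0.47)
   = 1 / (1 + 72.444 + 2.9512) = 1/76.395 = 0.01309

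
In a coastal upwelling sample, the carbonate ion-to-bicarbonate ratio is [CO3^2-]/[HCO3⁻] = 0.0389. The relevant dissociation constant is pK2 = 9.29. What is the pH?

pH = 7.88

From K2 = [H⁺][CO3^2-]/[HCO3⁻]:  pH = pK2 + log₁₀([CO3^2-]/[HCO3⁻])
log₁₀(0.0389) = -1.410
pH = 9.29 + (-1.410) = 7.88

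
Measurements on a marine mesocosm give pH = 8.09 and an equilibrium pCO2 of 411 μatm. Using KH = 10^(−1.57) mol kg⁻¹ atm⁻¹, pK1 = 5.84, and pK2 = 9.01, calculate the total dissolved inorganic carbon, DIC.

[CO2*] = KH · pCO2 = 10^(−1.57) × 411×10^-6 = 1.106×10^-5 mol/kg
α₀ = 1/(1 + K1/[H⁺] + K1K2/[H⁺]²) = 1/(1 + 10^+2.25 + 10^+1.33) = 0.004995
DIC = [CO2*]/α₀ = 1.106×10^-5 / 0.004995 = 2.21 mmol/kg

DIC = 2.21 mmol/kg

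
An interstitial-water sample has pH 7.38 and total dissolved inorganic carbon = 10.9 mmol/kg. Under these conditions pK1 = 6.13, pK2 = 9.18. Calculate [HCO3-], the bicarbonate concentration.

[HCO3⁻] = 10.2 mmol/kg

α₁ = 1 / (1 + [H⁺]/K1 + K2/[H⁺]) = 1 / (1 + 10^-1.25 + 10^-1.80)
   = 1 / (1 + 0.056234 + 0.015849) = 1/1.0721 = 0.9328
[HCO3⁻] = α₁ × DIC = 0.9328 × 10.9 = 10.2 mmol/kg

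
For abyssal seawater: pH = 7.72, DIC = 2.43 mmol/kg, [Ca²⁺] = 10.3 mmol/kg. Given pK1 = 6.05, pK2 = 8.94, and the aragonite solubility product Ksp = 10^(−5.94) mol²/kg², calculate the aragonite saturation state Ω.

Ω = 1.21

α₂ = 1 / (1 + [H⁺]/K2 + [H⁺]²/(K1K2)) = 1 / (1 + 10^+1.22 + 10^-0.45)
   = 1 / (1 + 16.596 + 0.35481) = 1/17.951 = 0.05571
[CO3²⁻] = α₂ × DIC = 0.05571 × 2.43 = 0.1354 mmol/kg
Ksp = 10^(−5.94) = 1.148×10^-6
Ω = [Ca²⁺][CO3²⁻]/Ksp = (10.3×10^-3)(1.354×10^-4) / 1.148×10^-6 = 1.21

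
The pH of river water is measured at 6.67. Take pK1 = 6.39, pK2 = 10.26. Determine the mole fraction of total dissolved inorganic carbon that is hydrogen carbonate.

α₁ = 0.656

α₁ = 1 / (1 + [H⁺]/K1 + K2/[H⁺]) = 1 / (1 + 10^-0.28 + 10^-3.59)
   = 1 / (1 + 0.52481 + 0.00025704) = 1/1.5251 = 0.6557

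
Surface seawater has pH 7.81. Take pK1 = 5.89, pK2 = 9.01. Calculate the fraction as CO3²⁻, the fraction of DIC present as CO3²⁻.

α₂ = 1 / (1 + [H⁺]/K2 + [H⁺]²/(K1K2)) = 1 / (1 + 10^+1.20 + 10^-0.72)
   = 1 / (1 + 15.849 + 0.19055) = 1/17.039 = 0.05869

α₂ = 0.0587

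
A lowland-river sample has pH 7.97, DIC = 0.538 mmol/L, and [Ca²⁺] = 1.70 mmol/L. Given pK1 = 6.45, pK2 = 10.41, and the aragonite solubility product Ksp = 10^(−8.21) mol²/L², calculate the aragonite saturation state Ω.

Ω = 0.521

α₂ = 1 / (1 + [H⁺]/K2 + [H⁺]²/(K1K2)) = 1 / (1 + 10^+2.44 + 10^+0.92)
   = 1 / (1 + 275.42 + 8.3176) = 1/284.74 = 0.003512
[CO3²⁻] = α₂ × DIC = 0.003512 × 0.538 = 0.001889 mmol/L = 1.889 μmol/L
Ksp = 10^(−8.21) = 6.166×10^-9
Ω = [Ca²⁺][CO3²⁻]/Ksp = (1.70×10^-3)(1.889×10^-6) / 6.166×10^-9 = 0.521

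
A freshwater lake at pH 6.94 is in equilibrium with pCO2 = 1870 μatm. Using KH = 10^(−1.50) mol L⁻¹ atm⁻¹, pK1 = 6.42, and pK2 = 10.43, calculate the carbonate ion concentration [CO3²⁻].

[CO2*] = KH · pCO2 = 10^(−1.50) × 1870×10^-6 = 5.913×10^-5 mol/L
α₀ = 1/(1 + K1/[H⁺] + K1K2/[H⁺]²) = 1/(1 + 10^+0.52 + 10^-2.97) = 0.2319
DIC = [CO2*]/α₀ = 5.913×10^-5 / 0.2319 = 0.2550 mmol/L
[CO3²⁻] = α₂·DIC; α₂ = 0.0002485, so [CO3²⁻] = 0.0002485 × 0.2550 = 6.34×10^-5 mmol/L = 0.0634 μmol/L

[CO3²⁻] = 0.0634 μmol/L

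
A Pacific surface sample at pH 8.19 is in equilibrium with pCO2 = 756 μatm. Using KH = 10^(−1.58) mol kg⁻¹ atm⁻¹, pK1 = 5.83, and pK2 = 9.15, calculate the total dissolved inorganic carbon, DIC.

DIC = 5.07 mmol/kg

[CO2*] = KH · pCO2 = 10^(−1.58) × 756×10^-6 = 1.988×10^-5 mol/kg
α₀ = 1/(1 + K1/[H⁺] + K1K2/[H⁺]²) = 1/(1 + 10^+2.36 + 10^+1.40) = 0.003918
DIC = [CO2*]/α₀ = 1.988×10^-5 / 0.003918 = 5.07 mmol/kg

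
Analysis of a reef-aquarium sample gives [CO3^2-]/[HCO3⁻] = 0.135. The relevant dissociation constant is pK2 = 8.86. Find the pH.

pH = 7.99

From K2 = [H⁺][CO3^2-]/[HCO3⁻]:  pH = pK2 + log₁₀([CO3^2-]/[HCO3⁻])
log₁₀(0.135) = -0.870
pH = 8.86 + (-0.870) = 7.99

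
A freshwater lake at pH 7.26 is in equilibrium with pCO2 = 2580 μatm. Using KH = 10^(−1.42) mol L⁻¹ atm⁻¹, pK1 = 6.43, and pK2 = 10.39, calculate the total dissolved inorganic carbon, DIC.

[CO2*] = KH · pCO2 = 10^(−1.42) × 2580×10^-6 = 9.809×10^-5 mol/L
α₀ = 1/(1 + K1/[H⁺] + K1K2/[H⁺]²) = 1/(1 + 10^+0.83 + 10^-2.30) = 0.1288
DIC = [CO2*]/α₀ = 9.809×10^-5 / 0.1288 = 0.762 mmol/L

DIC = 0.762 mmol/L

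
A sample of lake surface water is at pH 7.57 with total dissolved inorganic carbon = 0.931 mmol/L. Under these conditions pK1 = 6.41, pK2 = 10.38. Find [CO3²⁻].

α₂ = 1 / (1 + [H⁺]/K2 + [H⁺]²/(K1K2)) = 1 / (1 + 10^+2.81 + 10^+1.65)
   = 1 / (1 + 645.65 + 44.668) = 1/691.32 = 0.001447
[CO3²⁻] = α₂ × DIC = 0.001447 × 0.931 = 0.00135 mmol/L = 1.35 μmol/L

[CO3²⁻] = 1.35 μmol/L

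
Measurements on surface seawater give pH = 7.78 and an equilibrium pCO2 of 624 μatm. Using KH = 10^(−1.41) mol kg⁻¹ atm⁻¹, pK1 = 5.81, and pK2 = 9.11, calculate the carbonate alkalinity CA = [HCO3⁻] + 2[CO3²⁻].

CA = 2.48 mmol/kg

[CO2*] = KH · pCO2 = 10^(−1.41) × 624×10^-6 = 2.428×10^-5 mol/kg
α₀ = 1/(1 + K1/[H⁺] + K1K2/[H⁺]²) = 1/(1 + 10^+1.97 + 10^+0.64) = 0.01013
DIC = [CO2*]/α₀ = 2.428×10^-5 / 0.01013 = 2.396 mmol/kg
CA = (α₁ + 2α₂)·DIC = (0.9456 + 2×0.04423) × 2.396 = 2.48 mmol/kg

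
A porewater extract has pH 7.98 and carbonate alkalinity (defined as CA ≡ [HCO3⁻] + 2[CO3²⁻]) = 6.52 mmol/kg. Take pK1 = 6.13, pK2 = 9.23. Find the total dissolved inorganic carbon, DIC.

DIC = 6.27 mmol/kg

CA = [HCO3⁻] + 2[CO3²⁻] = (α₁ + 2α₂)·DIC
At pH 7.98: [H⁺]/K1 = 10^-1.85 = 0.014125, K2/[H⁺] = 10^-1.25 = 0.056234
α₁ = 1/(1 + 0.014125 + 0.056234) = 1/1.0704 = 0.9343; α₂ = α₁·K2/[H⁺] = 0.05254
α₁ + 2α₂ = 1.0393
DIC = CA / (α₁ + 2α₂) = 6.52 / 1.0393 = 6.27 mmol/kg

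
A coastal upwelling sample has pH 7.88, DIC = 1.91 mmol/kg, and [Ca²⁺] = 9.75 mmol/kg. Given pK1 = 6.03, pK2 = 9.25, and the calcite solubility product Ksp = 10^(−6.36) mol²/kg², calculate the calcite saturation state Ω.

α₂ = 1 / (1 + [H⁺]/K2 + [H⁺]²/(K1K2)) = 1 / (1 + 10^+1.37 + 10^-0.48)
   = 1 / (1 + 23.442 + 0.33113) = 1/24.773 = 0.04037
[CO3²⁻] = α₂ × DIC = 0.04037 × 1.91 = 0.07710 mmol/kg
Ksp = 10^(−6.36) = 4.365×10^-7
Ω = [Ca²⁺][CO3²⁻]/Ksp = (9.75×10^-3)(7.710×10^-5) / 4.365×10^-7 = 1.72

Ω = 1.72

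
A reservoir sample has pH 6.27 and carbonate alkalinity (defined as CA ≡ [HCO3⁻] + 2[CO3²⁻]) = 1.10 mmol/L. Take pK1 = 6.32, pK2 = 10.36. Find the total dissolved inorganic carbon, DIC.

CA = [HCO3⁻] + 2[CO3²⁻] = (α₁ + 2α₂)·DIC
At pH 6.27: [H⁺]/K1 = 10^0.05 = 1.1220, K2/[H⁺] = 10^-4.09 = 8.1283×10^-5
α₁ = 1/(1 + 1.1220 + 8.1283×10^-5) = 1/2.1221 = 0.4712; α₂ = α₁·K2/[H⁺] = 3.830×10^-5
α₁ + 2α₂ = 0.4713
DIC = CA / (α₁ + 2α₂) = 1.10 / 0.4713 = 2.33 mmol/L

DIC = 2.33 mmol/L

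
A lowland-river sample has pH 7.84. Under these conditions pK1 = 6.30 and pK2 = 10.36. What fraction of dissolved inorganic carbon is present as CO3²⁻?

α₂ = 0.00293

α₂ = 1 / (1 + [H⁺]/K2 + [H⁺]²/(K1K2)) = 1 / (1 + 10^+2.52 + 10^+0.98)
   = 1 / (1 + 331.13 + 9.5499) = 1/341.68 = 0.002927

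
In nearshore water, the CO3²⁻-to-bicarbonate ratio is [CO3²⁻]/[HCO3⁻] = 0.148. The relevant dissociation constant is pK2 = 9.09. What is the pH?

From K2 = [H⁺][CO3²⁻]/[HCO3⁻]:  pH = pK2 + log₁₀([CO3²⁻]/[HCO3⁻])
log₁₀(0.148) = -0.830
pH = 9.09 + (-0.830) = 8.26

pH = 8.26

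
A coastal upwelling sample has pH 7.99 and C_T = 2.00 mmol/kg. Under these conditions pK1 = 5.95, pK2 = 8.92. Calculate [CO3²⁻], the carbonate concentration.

[CO3²⁻] = 0.209 mmol/kg

α₂ = 1 / (1 + [H⁺]/K2 + [H⁺]²/(K1K2)) = 1 / (1 + 10^+0.93 + 10^-1.11)
   = 1 / (1 + 8.5114 + 0.077625) = 1/9.5890 = 0.1043
[CO3²⁻] = α₂ × DIC = 0.1043 × 2.00 = 0.209 mmol/kg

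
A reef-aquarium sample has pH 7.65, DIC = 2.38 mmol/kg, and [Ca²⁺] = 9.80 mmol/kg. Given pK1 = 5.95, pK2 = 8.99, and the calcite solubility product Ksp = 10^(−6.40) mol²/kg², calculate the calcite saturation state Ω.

Ω = 2.51

α₂ = 1 / (1 + [H⁺]/K2 + [H⁺]²/(K1K2)) = 1 / (1 + 10^+1.34 + 10^-0.36)
   = 1 / (1 + 21.878 + 0.43652) = 1/23.314 = 0.04289
[CO3²⁻] = α₂ × DIC = 0.04289 × 2.38 = 0.1021 mmol/kg
Ksp = 10^(−6.40) = 3.981×10^-7
Ω = [Ca²⁺][CO3²⁻]/Ksp = (9.80×10^-3)(1.021×10^-4) / 3.981×10^-7 = 2.51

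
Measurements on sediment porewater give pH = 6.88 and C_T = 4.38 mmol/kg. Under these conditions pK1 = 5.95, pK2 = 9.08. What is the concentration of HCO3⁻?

[HCO3⁻] = 3.90 mmol/kg

α₁ = 1 / (1 + [H⁺]/K1 + K2/[H⁺]) = 1 / (1 + 10^-0.93 + 10^-2.20)
   = 1 / (1 + 0.11749 + 0.0063096) = 1/1.1238 = 0.8898
[HCO3⁻] = α₁ × DIC = 0.8898 × 4.38 = 3.90 mmol/kg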